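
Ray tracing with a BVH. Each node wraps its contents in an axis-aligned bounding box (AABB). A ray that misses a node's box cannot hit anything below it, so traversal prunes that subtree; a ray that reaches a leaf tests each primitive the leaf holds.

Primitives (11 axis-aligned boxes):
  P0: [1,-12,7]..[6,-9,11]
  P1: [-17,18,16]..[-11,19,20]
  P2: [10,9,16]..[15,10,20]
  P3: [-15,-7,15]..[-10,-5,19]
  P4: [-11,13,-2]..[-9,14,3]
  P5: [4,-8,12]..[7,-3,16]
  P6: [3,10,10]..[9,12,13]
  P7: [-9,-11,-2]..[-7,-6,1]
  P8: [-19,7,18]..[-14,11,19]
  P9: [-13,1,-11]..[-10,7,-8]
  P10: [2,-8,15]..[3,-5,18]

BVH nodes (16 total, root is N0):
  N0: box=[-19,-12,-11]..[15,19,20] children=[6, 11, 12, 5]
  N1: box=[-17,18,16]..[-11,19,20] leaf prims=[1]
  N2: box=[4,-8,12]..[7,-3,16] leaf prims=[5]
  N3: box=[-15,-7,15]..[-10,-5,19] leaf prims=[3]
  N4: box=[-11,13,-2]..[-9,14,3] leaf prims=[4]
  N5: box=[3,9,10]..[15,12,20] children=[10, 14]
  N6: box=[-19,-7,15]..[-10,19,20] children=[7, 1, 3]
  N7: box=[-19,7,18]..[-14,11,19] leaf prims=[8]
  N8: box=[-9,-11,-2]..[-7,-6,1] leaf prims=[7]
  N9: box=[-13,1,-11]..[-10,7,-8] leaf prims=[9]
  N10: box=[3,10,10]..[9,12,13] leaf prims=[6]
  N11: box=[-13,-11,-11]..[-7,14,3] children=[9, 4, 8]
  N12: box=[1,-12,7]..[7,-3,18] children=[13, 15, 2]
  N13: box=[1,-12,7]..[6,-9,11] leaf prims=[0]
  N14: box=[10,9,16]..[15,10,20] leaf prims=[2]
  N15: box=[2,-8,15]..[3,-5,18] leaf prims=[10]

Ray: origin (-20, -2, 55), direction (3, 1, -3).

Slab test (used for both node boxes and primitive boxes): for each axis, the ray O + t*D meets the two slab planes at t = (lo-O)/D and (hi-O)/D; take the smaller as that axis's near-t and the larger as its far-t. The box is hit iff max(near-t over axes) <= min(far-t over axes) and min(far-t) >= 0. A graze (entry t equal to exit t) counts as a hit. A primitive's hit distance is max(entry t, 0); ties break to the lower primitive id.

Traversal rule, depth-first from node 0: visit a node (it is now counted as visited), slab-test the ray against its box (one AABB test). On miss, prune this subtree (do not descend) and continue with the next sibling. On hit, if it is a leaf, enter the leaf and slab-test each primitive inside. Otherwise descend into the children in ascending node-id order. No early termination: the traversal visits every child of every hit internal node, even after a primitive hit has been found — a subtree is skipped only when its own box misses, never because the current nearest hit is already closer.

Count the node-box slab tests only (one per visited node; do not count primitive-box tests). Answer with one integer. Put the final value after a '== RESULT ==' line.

Trace the traversal:
N0 x:[1/3,35/3] y:[-10,21] z:[35/3,22] -> hit [35/3,35/3], descend [5, 6, 11, 12]
  N5 x:[23/3,35/3] y:[11,14] z:[35/3,15] -> hit [35/3,35/3], descend [10, 14]
    N10 x:[23/3,29/3] y:[12,14] z:[14,15] -> miss, prune
    N14 x:[10,35/3] y:[11,12] z:[35/3,13] -> hit [35/3,35/3] leaf, test {P2@t=35/3}
  N6 x:[1/3,10/3] y:[-5,21] z:[35/3,40/3] -> miss, prune
  N11 x:[7/3,13/3] y:[-9,16] z:[52/3,22] -> miss, prune
  N12 x:[7,9] y:[-10,-1] z:[37/3,16] -> miss, prune

7 AABB tests over nodes [0, 5, 10, 14, 6, 11, 12]; 1 leaf entered; closest P2.

== RESULT ==
7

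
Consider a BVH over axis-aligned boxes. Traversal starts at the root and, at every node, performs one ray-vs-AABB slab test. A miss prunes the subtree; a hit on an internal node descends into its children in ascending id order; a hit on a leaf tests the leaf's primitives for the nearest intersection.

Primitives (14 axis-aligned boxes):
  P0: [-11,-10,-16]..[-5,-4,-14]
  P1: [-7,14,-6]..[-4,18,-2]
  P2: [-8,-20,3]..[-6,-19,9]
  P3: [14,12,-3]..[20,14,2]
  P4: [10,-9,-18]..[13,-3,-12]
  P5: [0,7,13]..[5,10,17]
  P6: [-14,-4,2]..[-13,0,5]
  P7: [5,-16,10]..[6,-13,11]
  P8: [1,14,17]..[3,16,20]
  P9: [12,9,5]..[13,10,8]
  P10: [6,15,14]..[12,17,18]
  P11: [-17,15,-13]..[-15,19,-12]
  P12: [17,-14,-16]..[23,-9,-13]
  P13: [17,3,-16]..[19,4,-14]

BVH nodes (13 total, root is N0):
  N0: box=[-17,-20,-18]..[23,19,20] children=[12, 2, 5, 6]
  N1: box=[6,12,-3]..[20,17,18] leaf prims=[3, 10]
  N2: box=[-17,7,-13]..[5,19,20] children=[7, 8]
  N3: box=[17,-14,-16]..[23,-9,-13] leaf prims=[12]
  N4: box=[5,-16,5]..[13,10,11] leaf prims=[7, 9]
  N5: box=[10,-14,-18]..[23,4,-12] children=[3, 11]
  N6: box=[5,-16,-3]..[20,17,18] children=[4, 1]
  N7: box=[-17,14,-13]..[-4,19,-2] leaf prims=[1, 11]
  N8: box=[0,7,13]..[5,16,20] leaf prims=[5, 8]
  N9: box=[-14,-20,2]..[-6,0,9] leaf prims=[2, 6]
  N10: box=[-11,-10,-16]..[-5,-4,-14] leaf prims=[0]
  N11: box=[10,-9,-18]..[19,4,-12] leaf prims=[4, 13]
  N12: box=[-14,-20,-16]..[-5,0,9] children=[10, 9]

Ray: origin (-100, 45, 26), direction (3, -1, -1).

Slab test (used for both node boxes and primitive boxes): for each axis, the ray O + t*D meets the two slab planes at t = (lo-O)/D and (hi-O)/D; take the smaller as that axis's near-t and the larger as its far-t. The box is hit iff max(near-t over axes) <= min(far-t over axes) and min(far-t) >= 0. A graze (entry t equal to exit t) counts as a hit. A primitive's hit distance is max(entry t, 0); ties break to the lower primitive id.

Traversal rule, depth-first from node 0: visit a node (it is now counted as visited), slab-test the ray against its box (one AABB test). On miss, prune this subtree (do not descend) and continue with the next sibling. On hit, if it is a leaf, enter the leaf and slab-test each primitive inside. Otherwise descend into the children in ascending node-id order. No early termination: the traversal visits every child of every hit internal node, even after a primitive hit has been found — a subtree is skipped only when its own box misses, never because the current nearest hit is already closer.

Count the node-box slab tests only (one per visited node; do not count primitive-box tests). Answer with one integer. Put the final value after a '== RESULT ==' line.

Trace the traversal:
N0 x:[83/3,41] y:[26,65] z:[6,44] -> hit [83/3,41], descend [2, 5, 6, 12]
  N2 x:[83/3,35] y:[26,38] z:[6,39] -> hit [83/3,35], descend [7, 8]
    N7 x:[83/3,32] y:[26,31] z:[28,39] -> hit [28,31] leaf, test {P1@t=31, P11(miss)}
    N8 x:[100/3,35] y:[29,38] z:[6,13] -> miss, prune
  N5 x:[110/3,41] y:[41,59] z:[38,44] -> hit [41,41], descend [3, 11]
    N3 x:[39,41] y:[54,59] z:[39,42] -> miss, prune
    N11 x:[110/3,119/3] y:[41,54] z:[38,44] -> miss, prune
  N6 x:[35,40] y:[28,61] z:[8,29] -> miss, prune
  N12 x:[86/3,95/3] y:[45,65] z:[17,42] -> miss, prune

Visited [0, 2, 7, 8, 5, 3, 11, 6, 12]. Tests: 9 box, 1 leaf. Nearest: P1.

== RESULT ==
9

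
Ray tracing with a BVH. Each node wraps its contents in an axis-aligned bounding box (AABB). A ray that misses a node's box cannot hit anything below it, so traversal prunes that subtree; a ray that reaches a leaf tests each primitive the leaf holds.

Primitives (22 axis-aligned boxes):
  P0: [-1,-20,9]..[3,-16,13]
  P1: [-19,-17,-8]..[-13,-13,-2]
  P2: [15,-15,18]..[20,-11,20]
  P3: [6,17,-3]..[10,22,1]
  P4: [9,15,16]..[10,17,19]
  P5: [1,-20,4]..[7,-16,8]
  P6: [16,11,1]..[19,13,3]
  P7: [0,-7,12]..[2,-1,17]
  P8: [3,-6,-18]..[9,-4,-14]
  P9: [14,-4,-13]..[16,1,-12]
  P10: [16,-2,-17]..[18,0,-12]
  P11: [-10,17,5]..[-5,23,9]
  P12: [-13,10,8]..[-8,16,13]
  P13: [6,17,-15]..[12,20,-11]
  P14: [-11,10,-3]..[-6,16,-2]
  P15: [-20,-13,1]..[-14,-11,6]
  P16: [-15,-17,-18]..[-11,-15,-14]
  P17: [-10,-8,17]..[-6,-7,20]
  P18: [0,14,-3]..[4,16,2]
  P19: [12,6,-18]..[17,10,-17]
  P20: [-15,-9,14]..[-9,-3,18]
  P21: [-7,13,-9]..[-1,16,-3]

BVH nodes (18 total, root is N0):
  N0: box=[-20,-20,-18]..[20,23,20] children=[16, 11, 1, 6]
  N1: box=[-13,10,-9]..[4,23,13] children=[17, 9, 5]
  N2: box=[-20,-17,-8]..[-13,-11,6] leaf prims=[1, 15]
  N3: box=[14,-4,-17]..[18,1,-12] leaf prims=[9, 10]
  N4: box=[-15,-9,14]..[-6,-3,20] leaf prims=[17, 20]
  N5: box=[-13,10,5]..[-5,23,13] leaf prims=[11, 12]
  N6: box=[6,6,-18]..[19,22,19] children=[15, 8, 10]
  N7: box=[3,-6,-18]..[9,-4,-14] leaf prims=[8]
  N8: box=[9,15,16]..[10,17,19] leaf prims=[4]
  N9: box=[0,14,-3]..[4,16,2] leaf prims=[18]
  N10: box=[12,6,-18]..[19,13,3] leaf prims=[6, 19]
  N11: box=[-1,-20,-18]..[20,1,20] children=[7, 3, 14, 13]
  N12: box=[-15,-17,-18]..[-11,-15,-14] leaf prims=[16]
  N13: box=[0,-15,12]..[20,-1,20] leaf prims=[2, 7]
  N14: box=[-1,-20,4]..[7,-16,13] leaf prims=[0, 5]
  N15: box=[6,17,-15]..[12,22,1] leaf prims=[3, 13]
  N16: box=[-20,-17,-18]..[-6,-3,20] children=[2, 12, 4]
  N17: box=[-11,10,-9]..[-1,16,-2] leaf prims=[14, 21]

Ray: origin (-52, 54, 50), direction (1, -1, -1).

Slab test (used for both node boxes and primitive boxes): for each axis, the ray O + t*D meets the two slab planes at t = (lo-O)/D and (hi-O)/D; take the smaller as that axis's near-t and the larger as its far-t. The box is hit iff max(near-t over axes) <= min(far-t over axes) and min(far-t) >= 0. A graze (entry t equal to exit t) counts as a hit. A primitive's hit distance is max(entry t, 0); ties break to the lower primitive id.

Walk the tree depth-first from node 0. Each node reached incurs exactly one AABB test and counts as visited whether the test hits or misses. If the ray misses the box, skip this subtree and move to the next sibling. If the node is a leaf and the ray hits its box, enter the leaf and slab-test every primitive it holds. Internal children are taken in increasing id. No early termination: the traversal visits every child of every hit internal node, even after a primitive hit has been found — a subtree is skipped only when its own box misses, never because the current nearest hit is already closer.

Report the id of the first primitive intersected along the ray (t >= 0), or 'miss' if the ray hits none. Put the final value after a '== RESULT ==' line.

Trace the traversal:
N0 x:[32,72] y:[31,74] z:[30,68] -> hit [32,68], descend [1, 6, 11, 16]
  N1 x:[39,56] y:[31,44] z:[37,59] -> hit [39,44], descend [5, 9, 17]
    N5 x:[39,47] y:[31,44] z:[37,45] -> hit [39,44] leaf, test {P11(miss), P12@t=39}
    N9 x:[52,56] y:[38,40] z:[48,53] -> miss, prune
    N17 x:[41,51] y:[38,44] z:[52,59] -> miss, prune
  N6 x:[58,71] y:[32,48] z:[31,68] -> miss, prune
  N11 x:[51,72] y:[53,74] z:[30,68] -> hit [53,68], descend [3, 7, 13, 14]
    N3 x:[66,70] y:[53,58] z:[62,67] -> miss, prune
    N7 x:[55,61] y:[58,60] z:[64,68] -> miss, prune
    N13 x:[52,72] y:[55,69] z:[30,38] -> miss, prune
    N14 x:[51,59] y:[70,74] z:[37,46] -> miss, prune
  N16 x:[32,46] y:[57,71] z:[30,68] -> miss, prune

Visited [0, 1, 5, 9, 17, 6, 11, 3, 7, 13, 14, 16]. Tests: 12 box, 1 leaf. Nearest: P12.

== RESULT ==
12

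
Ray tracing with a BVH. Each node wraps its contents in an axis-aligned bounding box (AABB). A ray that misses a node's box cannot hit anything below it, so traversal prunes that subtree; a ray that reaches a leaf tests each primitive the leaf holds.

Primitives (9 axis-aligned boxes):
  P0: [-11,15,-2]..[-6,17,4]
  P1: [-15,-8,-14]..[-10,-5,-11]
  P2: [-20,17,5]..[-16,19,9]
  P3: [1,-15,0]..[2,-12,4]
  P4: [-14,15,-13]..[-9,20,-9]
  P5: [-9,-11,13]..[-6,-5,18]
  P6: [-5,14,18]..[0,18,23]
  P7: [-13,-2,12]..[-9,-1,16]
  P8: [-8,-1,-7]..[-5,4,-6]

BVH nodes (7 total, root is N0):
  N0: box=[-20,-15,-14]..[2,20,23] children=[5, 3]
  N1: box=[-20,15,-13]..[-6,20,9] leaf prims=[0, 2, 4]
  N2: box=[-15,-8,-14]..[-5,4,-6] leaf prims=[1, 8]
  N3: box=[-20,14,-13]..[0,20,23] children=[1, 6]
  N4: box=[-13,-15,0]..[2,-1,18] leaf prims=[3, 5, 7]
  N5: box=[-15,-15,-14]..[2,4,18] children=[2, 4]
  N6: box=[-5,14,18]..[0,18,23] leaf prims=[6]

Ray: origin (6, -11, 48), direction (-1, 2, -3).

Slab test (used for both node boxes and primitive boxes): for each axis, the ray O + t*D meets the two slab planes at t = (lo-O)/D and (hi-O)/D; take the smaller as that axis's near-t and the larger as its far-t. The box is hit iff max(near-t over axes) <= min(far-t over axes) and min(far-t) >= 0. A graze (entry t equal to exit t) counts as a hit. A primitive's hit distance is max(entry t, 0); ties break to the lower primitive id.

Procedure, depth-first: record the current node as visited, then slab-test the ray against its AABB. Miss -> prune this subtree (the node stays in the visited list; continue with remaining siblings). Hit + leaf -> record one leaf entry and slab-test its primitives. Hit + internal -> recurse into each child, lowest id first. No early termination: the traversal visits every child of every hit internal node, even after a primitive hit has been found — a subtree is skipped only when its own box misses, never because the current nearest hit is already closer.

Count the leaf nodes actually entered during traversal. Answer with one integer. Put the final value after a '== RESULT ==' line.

Trace the traversal:
N0 x:[4,26] y:[-2,31/2] z:[25/3,62/3] -> hit [25/3,31/2], descend [3, 5]
  N3 x:[6,26] y:[25/2,31/2] z:[25/3,61/3] -> hit [25/2,31/2], descend [1, 6]
    N1 x:[12,26] y:[13,31/2] z:[13,61/3] -> hit [13,31/2] leaf, test {P0(miss), P2(miss), P4(miss)}
    N6 x:[6,11] y:[25/2,29/2] z:[25/3,10] -> miss, prune
  N5 x:[4,21] y:[-2,15/2] z:[10,62/3] -> miss, prune

Summary -> nodes [0, 3, 1, 6, 5]; box-tests=5; leaf-entries=1; first=miss

== RESULT ==
1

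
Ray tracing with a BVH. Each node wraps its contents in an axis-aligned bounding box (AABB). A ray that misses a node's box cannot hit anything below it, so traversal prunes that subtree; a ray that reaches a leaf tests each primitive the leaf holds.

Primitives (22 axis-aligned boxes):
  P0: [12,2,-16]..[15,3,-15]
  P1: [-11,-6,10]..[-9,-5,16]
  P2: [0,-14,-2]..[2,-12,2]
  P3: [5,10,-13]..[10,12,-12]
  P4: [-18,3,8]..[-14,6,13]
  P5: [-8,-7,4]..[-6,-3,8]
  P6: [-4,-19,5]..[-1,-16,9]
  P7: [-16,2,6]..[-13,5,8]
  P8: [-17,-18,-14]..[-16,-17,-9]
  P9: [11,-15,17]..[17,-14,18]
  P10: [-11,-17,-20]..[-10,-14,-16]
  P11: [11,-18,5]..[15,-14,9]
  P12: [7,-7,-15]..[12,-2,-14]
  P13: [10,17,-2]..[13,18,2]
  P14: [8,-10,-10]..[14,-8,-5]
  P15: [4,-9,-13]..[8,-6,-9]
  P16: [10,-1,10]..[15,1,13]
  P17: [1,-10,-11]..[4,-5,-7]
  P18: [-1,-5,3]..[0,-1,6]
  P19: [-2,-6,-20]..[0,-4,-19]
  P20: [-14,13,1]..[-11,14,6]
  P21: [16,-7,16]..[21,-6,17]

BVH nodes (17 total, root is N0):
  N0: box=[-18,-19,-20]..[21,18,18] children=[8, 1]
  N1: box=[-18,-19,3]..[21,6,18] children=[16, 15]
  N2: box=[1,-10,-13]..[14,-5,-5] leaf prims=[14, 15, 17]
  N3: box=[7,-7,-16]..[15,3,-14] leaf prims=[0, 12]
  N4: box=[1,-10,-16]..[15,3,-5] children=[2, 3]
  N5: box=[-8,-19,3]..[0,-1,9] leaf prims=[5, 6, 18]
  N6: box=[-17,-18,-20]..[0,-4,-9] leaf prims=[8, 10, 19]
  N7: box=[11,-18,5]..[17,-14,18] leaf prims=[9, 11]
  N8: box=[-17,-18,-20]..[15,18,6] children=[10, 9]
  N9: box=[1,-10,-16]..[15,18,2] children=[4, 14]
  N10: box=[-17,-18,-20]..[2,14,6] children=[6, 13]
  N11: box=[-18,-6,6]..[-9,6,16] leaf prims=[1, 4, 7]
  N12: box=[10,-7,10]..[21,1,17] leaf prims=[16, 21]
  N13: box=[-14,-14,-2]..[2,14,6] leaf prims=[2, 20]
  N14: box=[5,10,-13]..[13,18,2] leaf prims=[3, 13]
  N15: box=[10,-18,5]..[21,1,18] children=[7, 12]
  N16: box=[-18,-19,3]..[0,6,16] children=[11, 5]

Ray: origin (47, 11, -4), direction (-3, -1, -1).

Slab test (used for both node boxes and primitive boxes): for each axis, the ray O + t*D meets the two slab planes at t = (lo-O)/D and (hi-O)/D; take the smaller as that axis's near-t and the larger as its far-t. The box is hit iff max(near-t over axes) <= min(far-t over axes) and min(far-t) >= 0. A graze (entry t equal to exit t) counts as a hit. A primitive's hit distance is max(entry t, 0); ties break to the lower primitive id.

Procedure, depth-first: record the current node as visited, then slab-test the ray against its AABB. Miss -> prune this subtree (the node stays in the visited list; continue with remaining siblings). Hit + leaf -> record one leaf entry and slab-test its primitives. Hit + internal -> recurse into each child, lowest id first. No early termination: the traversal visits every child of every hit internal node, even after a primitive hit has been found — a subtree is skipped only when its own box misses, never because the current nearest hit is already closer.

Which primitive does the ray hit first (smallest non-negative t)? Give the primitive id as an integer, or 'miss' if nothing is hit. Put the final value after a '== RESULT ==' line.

Traverse from the root:
N0 x:[26/3,65/3] y:[-7,30] z:[-22,16] -> hit [26/3,16], descend [1, 8]
  N1 x:[26/3,65/3] y:[5,30] z:[-22,-7] -> miss, prune
  N8 x:[32/3,64/3] y:[-7,29] z:[-10,16] -> hit [32/3,16], descend [9, 10]
    N9 x:[32/3,46/3] y:[-7,21] z:[-6,12] -> hit [32/3,12], descend [4, 14]
      N4 x:[32/3,46/3] y:[8,21] z:[1,12] -> hit [32/3,12], descend [2, 3]
        N2 x:[11,46/3] y:[16,21] z:[1,9] -> miss, prune
        N3 x:[32/3,40/3] y:[8,18] z:[10,12] -> hit [32/3,12] leaf, test {P0(miss), P12(miss)}
      N14 x:[34/3,14] y:[-7,1] z:[-6,9] -> miss, prune
    N10 x:[15,64/3] y:[-3,29] z:[-10,16] -> hit [15,16], descend [6, 13]
      N6 x:[47/3,64/3] y:[15,29] z:[5,16] -> hit [47/3,16] leaf, test {P8(miss), P10(miss), P19@t=47/3}
      N13 x:[15,61/3] y:[-3,25] z:[-10,-2] -> miss, prune

order=[0, 1, 8, 9, 4, 2, 3, 14, 10, 6, 13]  |boxes|=11  |leaves|=2  hit=P19

== RESULT ==
19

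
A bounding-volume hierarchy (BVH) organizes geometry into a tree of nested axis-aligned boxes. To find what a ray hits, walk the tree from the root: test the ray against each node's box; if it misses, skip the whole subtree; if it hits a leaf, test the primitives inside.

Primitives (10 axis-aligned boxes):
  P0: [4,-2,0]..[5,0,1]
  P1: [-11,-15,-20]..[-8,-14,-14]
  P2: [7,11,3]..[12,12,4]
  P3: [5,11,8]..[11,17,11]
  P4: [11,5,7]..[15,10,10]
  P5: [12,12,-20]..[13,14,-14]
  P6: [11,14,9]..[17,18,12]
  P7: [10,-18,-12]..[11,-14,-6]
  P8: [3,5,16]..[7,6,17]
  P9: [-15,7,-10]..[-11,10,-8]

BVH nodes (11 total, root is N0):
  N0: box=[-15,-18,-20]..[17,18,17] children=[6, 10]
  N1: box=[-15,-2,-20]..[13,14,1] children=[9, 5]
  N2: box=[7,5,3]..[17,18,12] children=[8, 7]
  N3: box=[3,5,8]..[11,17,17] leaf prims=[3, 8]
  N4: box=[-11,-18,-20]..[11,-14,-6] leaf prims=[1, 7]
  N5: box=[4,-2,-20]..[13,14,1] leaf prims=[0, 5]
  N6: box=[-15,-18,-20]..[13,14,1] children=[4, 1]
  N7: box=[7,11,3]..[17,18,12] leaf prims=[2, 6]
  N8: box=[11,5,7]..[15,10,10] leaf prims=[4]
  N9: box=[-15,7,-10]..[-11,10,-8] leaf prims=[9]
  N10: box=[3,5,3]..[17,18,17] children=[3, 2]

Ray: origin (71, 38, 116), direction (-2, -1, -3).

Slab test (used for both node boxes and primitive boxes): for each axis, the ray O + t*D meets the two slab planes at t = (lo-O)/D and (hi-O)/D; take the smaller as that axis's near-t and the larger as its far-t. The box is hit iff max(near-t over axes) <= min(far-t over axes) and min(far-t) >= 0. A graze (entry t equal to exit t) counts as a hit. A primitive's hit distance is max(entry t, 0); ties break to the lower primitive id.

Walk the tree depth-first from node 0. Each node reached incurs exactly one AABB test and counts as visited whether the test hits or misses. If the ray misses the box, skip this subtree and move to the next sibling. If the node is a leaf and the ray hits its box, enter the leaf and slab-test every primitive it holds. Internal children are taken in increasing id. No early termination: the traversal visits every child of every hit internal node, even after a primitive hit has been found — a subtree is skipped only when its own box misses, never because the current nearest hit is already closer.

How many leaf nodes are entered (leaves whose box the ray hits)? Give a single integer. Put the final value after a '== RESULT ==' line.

Trace the traversal:
N0 x:[27,43] y:[20,56] z:[33,136/3] -> hit [33,43], descend [6, 10]
  N6 x:[29,43] y:[24,56] z:[115/3,136/3] -> hit [115/3,43], descend [1, 4]
    N1 x:[29,43] y:[24,40] z:[115/3,136/3] -> hit [115/3,40], descend [5, 9]
      N5 x:[29,67/2] y:[24,40] z:[115/3,136/3] -> miss, prune
      N9 x:[41,43] y:[28,31] z:[124/3,42] -> miss, prune
    N4 x:[30,41] y:[52,56] z:[122/3,136/3] -> miss, prune
  N10 x:[27,34] y:[20,33] z:[33,113/3] -> hit [33,33], descend [2, 3]
    N2 x:[27,32] y:[20,33] z:[104/3,113/3] -> miss, prune
    N3 x:[30,34] y:[21,33] z:[33,36] -> hit [33,33] leaf, test {P3(miss), P8@t=33}

9 AABB tests over nodes [0, 6, 1, 5, 9, 4, 10, 2, 3]; 1 leaf entered; closest P8.

== RESULT ==
1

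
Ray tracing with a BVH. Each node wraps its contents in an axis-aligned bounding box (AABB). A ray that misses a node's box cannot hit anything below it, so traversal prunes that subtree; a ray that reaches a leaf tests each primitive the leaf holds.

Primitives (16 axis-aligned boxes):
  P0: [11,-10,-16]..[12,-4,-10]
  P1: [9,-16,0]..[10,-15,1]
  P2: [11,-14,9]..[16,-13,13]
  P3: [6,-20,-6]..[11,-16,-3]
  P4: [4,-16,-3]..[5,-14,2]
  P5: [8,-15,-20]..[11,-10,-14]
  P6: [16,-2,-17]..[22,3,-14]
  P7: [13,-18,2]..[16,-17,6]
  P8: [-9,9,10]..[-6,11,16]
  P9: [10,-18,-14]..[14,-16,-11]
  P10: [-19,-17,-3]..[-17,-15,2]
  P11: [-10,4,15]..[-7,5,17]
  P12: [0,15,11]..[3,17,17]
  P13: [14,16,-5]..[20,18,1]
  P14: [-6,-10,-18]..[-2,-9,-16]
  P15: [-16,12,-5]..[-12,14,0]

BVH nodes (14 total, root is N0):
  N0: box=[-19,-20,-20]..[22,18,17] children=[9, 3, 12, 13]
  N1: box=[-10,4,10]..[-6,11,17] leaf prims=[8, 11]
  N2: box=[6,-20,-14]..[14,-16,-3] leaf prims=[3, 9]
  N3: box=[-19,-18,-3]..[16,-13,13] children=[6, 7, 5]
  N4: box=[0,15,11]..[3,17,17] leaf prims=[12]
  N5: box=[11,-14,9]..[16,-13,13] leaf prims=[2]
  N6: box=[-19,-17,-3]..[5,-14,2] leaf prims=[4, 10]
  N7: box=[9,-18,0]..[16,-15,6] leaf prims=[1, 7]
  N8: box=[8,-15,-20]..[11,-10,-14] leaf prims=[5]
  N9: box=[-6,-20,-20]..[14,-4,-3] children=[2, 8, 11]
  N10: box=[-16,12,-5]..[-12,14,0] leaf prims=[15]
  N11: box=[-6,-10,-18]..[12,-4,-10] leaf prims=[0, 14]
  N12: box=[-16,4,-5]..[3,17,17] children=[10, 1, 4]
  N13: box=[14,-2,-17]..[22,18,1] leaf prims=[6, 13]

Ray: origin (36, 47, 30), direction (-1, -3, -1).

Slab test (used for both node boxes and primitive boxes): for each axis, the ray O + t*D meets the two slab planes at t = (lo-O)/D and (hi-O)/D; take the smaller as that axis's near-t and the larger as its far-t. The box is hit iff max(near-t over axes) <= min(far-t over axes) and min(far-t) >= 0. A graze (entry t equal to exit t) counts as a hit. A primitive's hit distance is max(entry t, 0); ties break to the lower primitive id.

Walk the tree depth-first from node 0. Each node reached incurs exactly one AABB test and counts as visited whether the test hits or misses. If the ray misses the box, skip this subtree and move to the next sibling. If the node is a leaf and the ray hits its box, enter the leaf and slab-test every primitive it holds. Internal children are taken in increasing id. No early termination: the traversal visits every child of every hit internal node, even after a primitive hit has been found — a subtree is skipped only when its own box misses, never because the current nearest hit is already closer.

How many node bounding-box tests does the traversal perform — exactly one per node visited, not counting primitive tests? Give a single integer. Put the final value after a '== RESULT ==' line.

Walk:
N0 x:[14,55] y:[29/3,67/3] z:[13,50] -> hit [14,67/3], descend [3, 9, 12, 13]
  N3 x:[20,55] y:[20,65/3] z:[17,33] -> hit [20,65/3], descend [5, 6, 7]
    N5 x:[20,25] y:[20,61/3] z:[17,21] -> hit [20,61/3] leaf, test {P2@t=20}
    N6 x:[31,55] y:[61/3,64/3] z:[28,33] -> miss, prune
    N7 x:[20,27] y:[62/3,65/3] z:[24,30] -> miss, prune
  N9 x:[22,42] y:[17,67/3] z:[33,50] -> miss, prune
  N12 x:[33,52] y:[10,43/3] z:[13,35] -> miss, prune
  N13 x:[14,22] y:[29/3,49/3] z:[29,47] -> miss, prune

order=[0, 3, 5, 6, 7, 9, 12, 13]  |boxes|=8  |leaves|=1  hit=P2

== RESULT ==
8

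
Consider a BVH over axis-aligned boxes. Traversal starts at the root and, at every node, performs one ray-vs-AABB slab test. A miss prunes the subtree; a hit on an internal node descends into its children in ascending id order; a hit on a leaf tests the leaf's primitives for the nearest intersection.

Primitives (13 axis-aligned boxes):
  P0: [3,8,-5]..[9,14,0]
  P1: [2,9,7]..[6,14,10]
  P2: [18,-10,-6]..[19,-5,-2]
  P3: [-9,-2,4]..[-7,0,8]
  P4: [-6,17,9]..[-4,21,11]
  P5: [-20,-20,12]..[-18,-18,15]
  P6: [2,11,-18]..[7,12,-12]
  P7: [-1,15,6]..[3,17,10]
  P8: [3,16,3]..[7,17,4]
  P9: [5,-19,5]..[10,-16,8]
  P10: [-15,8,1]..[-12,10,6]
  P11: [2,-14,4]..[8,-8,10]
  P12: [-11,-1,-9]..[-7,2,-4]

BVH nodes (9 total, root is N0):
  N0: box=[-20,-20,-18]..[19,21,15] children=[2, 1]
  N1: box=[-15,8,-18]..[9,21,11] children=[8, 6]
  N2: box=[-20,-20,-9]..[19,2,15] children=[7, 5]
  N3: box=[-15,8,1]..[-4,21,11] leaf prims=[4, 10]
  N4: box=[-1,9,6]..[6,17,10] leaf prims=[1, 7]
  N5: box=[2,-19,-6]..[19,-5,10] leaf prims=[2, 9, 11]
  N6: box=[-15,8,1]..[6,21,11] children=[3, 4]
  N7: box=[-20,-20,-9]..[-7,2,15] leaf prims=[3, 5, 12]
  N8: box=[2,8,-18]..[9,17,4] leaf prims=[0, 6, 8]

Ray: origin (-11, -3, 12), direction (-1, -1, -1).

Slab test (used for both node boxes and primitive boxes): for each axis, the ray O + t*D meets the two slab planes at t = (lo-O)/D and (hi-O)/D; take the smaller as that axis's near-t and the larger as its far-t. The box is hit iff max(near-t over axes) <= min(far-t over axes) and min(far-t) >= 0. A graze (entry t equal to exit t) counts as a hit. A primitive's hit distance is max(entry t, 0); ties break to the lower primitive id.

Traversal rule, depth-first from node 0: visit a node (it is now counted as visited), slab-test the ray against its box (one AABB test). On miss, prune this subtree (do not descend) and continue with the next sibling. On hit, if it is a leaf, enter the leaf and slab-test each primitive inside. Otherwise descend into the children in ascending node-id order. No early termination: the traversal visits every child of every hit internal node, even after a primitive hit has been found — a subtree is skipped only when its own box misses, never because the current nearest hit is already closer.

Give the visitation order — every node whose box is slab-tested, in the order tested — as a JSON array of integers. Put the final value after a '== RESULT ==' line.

Walk:
N0 x:[-30,9] y:[-24,17] z:[-3,30] -> hit [-3,9], descend [1, 2]
  N1 x:[-20,4] y:[-24,-11] z:[1,30] -> miss, prune
  N2 x:[-30,9] y:[-5,17] z:[-3,21] -> hit [-3,9], descend [5, 7]
    N5 x:[-30,-13] y:[2,16] z:[2,18] -> miss, prune
    N7 x:[-4,9] y:[-5,17] z:[-3,21] -> hit [-3,9] leaf, test {P3(miss), P5(miss), P12(miss)}

5 AABB tests over nodes [0, 1, 2, 5, 7]; 1 leaf entered; closest miss.

== RESULT ==
[0, 1, 2, 5, 7]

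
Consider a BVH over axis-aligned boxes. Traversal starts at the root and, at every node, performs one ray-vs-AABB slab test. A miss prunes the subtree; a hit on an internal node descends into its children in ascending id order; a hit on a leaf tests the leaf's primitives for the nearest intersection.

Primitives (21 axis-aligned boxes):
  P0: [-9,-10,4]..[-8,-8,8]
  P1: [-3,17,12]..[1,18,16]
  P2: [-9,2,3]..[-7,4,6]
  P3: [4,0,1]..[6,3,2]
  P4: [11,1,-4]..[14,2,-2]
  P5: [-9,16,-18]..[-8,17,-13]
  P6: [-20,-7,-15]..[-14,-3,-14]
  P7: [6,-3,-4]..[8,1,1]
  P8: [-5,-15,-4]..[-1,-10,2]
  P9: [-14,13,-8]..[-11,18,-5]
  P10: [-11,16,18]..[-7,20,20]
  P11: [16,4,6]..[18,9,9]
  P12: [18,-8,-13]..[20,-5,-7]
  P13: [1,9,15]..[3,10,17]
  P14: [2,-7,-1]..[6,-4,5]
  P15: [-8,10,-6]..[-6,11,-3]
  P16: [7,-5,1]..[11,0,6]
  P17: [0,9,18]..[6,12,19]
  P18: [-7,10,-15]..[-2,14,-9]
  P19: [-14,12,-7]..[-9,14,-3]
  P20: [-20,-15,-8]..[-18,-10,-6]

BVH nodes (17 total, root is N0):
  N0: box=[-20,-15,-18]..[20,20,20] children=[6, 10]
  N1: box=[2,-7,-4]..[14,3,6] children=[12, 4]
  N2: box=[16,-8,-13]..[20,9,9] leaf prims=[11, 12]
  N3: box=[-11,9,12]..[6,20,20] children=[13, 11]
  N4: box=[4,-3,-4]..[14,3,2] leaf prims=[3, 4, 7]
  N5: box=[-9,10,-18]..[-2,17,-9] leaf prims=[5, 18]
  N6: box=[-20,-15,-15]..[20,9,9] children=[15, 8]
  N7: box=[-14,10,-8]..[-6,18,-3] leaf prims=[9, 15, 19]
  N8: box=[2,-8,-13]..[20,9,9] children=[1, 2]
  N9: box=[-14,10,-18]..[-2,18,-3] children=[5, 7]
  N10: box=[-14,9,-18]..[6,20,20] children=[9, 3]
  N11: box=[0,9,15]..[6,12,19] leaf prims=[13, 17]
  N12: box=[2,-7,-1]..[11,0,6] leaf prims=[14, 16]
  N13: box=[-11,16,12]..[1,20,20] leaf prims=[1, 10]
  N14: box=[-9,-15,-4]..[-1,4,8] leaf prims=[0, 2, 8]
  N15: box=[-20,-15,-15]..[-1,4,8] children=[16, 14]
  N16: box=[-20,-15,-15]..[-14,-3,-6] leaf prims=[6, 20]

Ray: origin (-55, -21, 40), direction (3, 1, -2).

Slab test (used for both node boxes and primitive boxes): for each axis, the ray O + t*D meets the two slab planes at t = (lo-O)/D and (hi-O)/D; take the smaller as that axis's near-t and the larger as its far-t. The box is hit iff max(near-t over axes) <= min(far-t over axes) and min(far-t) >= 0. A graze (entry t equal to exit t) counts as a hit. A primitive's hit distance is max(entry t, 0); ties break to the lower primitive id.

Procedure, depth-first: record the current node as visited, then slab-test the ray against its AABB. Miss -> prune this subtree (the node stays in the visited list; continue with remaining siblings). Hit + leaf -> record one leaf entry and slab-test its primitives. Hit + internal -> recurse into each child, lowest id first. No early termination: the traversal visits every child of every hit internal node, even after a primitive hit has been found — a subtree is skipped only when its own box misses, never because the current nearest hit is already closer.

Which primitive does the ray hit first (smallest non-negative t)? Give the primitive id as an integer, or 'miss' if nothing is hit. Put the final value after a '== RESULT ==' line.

Trace the traversal:
N0 x:[35/3,25] y:[6,41] z:[10,29] -> hit [35/3,25], descend [6, 10]
  N6 x:[35/3,25] y:[6,30] z:[31/2,55/2] -> hit [31/2,25], descend [8, 15]
    N8 x:[19,25] y:[13,30] z:[31/2,53/2] -> hit [19,25], descend [1, 2]
      N1 x:[19,23] y:[14,24] z:[17,22] -> hit [19,22], descend [4, 12]
        N4 x:[59/3,23] y:[18,24] z:[19,22] -> hit [59/3,22] leaf, test {P3(miss), P4@t=22, P7@t=61/3}
        N12 x:[19,22] y:[14,21] z:[17,41/2] -> hit [19,41/2] leaf, test {P14(miss), P16(miss)}
      N2 x:[71/3,25] y:[13,30] z:[31/2,53/2] -> hit [71/3,25] leaf, test {P11(miss), P12(miss)}
    N15 x:[35/3,18] y:[6,25] z:[16,55/2] -> hit [16,18], descend [14, 16]
      N14 x:[46/3,18] y:[6,25] z:[16,22] -> hit [16,18] leaf, test {P0(miss), P2(miss), P8(miss)}
      N16 x:[35/3,41/3] y:[6,18] z:[23,55/2] -> miss, prune
  N10 x:[41/3,61/3] y:[30,41] z:[10,29] -> miss, prune

Visited [0, 6, 8, 1, 4, 12, 2, 15, 14, 16, 10]. Tests: 11 box, 4 leaf. Nearest: P7.

== RESULT ==
7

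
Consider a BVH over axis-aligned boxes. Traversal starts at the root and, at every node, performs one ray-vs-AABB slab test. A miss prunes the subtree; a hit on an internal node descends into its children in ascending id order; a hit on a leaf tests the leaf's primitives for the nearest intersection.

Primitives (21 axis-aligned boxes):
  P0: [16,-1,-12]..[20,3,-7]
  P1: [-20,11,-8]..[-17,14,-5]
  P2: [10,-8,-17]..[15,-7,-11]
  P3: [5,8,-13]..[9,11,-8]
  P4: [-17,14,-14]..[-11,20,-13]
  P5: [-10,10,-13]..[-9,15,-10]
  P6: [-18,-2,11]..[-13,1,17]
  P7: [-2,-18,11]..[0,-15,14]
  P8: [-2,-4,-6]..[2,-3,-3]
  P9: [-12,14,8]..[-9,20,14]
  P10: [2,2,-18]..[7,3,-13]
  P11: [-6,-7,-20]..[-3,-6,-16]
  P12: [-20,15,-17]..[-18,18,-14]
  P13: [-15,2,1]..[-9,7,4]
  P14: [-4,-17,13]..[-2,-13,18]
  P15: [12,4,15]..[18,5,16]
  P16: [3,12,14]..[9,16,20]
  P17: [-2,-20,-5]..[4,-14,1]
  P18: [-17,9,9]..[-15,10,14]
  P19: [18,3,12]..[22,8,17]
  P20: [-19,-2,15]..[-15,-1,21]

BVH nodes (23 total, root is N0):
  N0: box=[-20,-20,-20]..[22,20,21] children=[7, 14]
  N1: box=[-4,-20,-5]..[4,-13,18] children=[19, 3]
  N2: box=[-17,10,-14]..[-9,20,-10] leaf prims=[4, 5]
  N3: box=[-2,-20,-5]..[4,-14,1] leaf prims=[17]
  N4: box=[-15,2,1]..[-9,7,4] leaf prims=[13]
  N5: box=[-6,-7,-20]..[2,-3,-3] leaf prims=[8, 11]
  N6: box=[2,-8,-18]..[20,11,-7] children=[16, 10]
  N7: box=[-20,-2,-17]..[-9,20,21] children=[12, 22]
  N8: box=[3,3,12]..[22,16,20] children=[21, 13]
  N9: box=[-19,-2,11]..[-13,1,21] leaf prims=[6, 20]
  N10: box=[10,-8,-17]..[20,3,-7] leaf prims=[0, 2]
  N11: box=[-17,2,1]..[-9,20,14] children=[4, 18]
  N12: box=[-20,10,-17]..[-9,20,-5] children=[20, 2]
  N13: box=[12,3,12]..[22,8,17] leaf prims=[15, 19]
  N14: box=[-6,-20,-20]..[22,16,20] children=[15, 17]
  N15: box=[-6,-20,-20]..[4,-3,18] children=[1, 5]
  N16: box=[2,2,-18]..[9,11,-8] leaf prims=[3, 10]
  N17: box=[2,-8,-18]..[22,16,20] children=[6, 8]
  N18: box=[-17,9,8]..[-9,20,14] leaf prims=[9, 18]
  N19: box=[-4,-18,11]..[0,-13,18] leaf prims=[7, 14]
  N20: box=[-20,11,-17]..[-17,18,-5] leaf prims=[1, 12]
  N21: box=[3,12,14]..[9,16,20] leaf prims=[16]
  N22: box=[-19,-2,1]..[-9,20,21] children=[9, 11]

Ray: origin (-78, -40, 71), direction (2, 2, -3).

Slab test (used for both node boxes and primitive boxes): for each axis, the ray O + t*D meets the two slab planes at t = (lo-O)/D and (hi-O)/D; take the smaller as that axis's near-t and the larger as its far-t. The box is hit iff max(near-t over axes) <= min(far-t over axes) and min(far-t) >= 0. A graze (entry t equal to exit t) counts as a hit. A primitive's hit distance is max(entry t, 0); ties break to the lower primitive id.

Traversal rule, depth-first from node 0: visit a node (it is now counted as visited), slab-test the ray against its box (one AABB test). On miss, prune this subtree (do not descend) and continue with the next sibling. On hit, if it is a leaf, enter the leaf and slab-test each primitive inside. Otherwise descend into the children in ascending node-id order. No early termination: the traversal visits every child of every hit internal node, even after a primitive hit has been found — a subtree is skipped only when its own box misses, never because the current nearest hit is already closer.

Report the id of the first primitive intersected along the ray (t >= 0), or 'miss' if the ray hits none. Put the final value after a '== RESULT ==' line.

Traverse from the root:
N0 x:[29,50] y:[10,30] z:[50/3,91/3] -> hit [29,30], descend [7, 14]
  N7 x:[29,69/2] y:[19,30] z:[50/3,88/3] -> hit [29,88/3], descend [12, 22]
    N12 x:[29,69/2] y:[25,30] z:[76/3,88/3] -> hit [29,88/3], descend [2, 20]
      N2 x:[61/2,69/2] y:[25,30] z:[27,85/3] -> miss, prune
      N20 x:[29,61/2] y:[51/2,29] z:[76/3,88/3] -> hit [29,29] leaf, test {P1(miss), P12@t=29}
    N22 x:[59/2,69/2] y:[19,30] z:[50/3,70/3] -> miss, prune
  N14 x:[36,50] y:[10,28] z:[17,91/3] -> miss, prune

Summary -> nodes [0, 7, 12, 2, 20, 22, 14]; box-tests=7; leaf-entries=1; first=P12

== RESULT ==
12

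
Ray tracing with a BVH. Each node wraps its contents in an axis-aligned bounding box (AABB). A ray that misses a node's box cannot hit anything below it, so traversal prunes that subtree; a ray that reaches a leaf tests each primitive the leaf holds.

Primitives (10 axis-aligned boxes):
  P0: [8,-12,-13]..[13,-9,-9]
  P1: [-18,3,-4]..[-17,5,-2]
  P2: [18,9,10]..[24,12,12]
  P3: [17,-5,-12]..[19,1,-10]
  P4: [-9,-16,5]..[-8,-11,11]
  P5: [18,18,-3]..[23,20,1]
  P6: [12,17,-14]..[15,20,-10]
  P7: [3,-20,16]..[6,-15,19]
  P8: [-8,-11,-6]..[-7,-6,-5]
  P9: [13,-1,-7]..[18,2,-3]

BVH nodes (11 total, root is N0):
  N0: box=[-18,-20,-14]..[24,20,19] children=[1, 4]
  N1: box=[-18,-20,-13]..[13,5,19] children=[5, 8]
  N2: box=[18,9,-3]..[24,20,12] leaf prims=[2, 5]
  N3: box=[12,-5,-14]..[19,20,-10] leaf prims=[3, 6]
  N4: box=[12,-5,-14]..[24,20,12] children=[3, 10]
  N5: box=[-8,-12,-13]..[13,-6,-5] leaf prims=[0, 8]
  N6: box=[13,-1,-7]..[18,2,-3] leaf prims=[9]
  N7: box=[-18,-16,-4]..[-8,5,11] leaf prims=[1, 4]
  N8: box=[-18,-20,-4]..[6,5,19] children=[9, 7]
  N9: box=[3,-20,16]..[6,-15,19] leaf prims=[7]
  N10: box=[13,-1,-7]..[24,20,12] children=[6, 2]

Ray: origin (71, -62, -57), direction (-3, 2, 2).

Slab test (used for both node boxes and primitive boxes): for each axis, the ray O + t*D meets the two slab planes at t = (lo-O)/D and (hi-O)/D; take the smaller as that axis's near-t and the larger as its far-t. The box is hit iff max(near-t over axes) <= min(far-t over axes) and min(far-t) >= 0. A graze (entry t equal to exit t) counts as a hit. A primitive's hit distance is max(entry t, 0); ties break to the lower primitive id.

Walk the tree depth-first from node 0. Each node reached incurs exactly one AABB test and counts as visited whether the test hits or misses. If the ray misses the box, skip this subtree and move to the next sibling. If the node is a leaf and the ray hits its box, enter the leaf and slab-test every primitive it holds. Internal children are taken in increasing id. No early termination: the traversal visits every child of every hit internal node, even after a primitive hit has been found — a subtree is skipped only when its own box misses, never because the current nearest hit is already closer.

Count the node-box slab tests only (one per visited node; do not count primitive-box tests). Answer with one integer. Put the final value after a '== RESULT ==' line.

Walk:
N0 x:[47/3,89/3] y:[21,41] z:[43/2,38] -> hit [43/2,89/3], descend [1, 4]
  N1 x:[58/3,89/3] y:[21,67/2] z:[22,38] -> hit [22,89/3], descend [5, 8]
    N5 x:[58/3,79/3] y:[25,28] z:[22,26] -> hit [25,26] leaf, test {P0(miss), P8@t=26}
    N8 x:[65/3,89/3] y:[21,67/2] z:[53/2,38] -> hit [53/2,89/3], descend [7, 9]
      N7 x:[79/3,89/3] y:[23,67/2] z:[53/2,34] -> hit [53/2,89/3] leaf, test {P1(miss), P4(miss)}
      N9 x:[65/3,68/3] y:[21,47/2] z:[73/2,38] -> miss, prune
  N4 x:[47/3,59/3] y:[57/2,41] z:[43/2,69/2] -> miss, prune

Summary -> nodes [0, 1, 5, 8, 7, 9, 4]; box-tests=7; leaf-entries=2; first=P8

== RESULT ==
7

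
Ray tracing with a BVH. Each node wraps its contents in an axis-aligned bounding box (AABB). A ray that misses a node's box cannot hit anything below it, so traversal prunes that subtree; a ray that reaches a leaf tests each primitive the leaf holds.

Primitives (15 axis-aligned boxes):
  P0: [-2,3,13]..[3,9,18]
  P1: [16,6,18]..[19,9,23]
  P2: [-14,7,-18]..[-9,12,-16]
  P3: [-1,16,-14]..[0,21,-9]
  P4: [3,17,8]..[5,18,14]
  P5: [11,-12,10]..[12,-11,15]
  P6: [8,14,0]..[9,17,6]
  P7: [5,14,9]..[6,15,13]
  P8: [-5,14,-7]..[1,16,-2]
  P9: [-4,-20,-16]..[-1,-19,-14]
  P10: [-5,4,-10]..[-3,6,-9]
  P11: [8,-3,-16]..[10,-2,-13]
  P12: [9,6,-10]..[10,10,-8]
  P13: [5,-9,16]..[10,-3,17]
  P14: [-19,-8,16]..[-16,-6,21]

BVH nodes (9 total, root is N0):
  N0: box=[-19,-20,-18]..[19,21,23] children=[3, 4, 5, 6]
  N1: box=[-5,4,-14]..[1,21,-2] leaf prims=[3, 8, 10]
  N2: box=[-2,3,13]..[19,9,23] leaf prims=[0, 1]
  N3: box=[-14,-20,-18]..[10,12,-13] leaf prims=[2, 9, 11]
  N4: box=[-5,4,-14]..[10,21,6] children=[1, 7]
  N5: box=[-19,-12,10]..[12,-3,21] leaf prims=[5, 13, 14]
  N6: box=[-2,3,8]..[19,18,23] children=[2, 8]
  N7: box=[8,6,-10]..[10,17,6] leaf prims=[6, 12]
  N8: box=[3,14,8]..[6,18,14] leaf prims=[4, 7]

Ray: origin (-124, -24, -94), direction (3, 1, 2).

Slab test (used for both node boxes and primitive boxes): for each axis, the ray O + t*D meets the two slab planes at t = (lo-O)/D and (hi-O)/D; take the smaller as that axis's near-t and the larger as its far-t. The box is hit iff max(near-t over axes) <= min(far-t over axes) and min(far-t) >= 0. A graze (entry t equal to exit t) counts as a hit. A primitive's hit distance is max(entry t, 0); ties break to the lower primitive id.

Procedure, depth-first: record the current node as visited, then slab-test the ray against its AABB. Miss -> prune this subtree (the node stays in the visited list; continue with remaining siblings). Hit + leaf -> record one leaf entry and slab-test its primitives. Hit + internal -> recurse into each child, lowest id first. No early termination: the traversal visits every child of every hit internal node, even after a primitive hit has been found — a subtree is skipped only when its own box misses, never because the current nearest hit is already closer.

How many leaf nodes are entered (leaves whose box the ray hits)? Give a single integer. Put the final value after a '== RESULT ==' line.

Trace the traversal:
N0 x:[35,143/3] y:[4,45] z:[38,117/2] -> hit [38,45], descend [3, 4, 5, 6]
  N3 x:[110/3,134/3] y:[4,36] z:[38,81/2] -> miss, prune
  N4 x:[119/3,134/3] y:[28,45] z:[40,50] -> hit [40,134/3], descend [1, 7]
    N1 x:[119/3,125/3] y:[28,45] z:[40,46] -> hit [40,125/3] leaf, test {P3@t=41, P8(miss), P10(miss)}
    N7 x:[44,134/3] y:[30,41] z:[42,50] -> miss, prune
  N5 x:[35,136/3] y:[12,21] z:[52,115/2] -> miss, prune
  N6 x:[122/3,143/3] y:[27,42] z:[51,117/2] -> miss, prune

order=[0, 3, 4, 1, 7, 5, 6]  |boxes|=7  |leaves|=1  hit=P3

== RESULT ==
1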